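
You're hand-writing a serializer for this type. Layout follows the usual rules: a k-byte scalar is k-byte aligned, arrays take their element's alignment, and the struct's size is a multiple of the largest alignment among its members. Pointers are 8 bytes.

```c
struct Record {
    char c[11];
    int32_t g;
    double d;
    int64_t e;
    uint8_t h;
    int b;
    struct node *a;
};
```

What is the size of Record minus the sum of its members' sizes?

@0: c [11B, align 1] → 11
+1 pad (align 4)
@12: g [4B, align 4] → 16
@16: d [8B, align 8] → 24
@24: e [8B, align 8] → 32
@32: h [1B, align 1] → 33
+3 pad (align 4)
@36: b [4B, align 4] → 40
@40: a [8B, align 8] → 48
size 48, align 8
data bytes 44, size 48 → padding 4

4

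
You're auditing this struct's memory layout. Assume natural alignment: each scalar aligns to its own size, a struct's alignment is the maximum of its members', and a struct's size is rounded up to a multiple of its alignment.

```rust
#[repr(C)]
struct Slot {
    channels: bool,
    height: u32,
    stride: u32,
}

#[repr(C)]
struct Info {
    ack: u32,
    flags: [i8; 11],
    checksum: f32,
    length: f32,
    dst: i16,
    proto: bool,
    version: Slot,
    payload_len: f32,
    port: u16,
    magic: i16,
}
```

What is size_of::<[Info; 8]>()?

Slot: channels at 0 (size 1, align 1) → ends 1; pad 3 to align 4 for height; height at 4 (size 4, align 4) → ends 8; stride at 8 (size 4, align 4) → ends 12; total 12 bytes, alignment 4
ack at 0 (size 4, align 4) → ends 4
flags at 4 (size 11, align 1) → ends 15
pad 1 to align 4 for checksum
checksum at 16 (size 4, align 4) → ends 20
length at 20 (size 4, align 4) → ends 24
dst at 24 (size 2, align 2) → ends 26
proto at 26 (size 1, align 1) → ends 27
pad 1 to align 4 for version
version at 28 (size 12, align 4) → ends 40
payload_len at 40 (size 4, align 4) → ends 44
port at 44 (size 2, align 2) → ends 46
magic at 46 (size 2, align 2) → ends 48
total 48 bytes, alignment 4
array of 8: 8 × 48 = 384

384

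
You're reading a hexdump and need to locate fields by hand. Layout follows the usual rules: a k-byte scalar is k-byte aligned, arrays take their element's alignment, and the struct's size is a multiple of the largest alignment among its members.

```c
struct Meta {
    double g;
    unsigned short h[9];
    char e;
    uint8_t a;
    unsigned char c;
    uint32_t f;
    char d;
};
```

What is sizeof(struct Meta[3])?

120

@0: g [8B, align 8] → 8
@8: h [18B, align 2] → 26
@26: e [1B, align 1] → 27
@27: a [1B, align 1] → 28
@28: c [1B, align 1] → 29
+3 pad (align 4)
@32: f [4B, align 4] → 36
@36: d [1B, align 1] → 37
+3 tail pad (align 8)
size 40, align 8
array of 3: 3 × 40 = 120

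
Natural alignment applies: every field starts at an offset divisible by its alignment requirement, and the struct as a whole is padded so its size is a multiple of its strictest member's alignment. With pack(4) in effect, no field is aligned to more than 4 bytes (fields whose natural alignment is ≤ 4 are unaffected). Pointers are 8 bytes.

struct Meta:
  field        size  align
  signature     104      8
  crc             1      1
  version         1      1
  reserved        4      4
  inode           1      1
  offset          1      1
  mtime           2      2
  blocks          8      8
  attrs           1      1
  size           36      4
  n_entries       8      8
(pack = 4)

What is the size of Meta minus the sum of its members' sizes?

5

signature at 0 (size 104, align 4) → ends 104
crc at 104 (size 1, align 1) → ends 105
version at 105 (size 1, align 1) → ends 106
pad 2 to align 4 for reserved
reserved at 108 (size 4, align 4) → ends 112
inode at 112 (size 1, align 1) → ends 113
offset at 113 (size 1, align 1) → ends 114
mtime at 114 (size 2, align 2) → ends 116
blocks at 116 (size 8, align 4) → ends 124
attrs at 124 (size 1, align 1) → ends 125
pad 3 to align 4 for size
size at 128 (size 36, align 4) → ends 164
n_entries at 164 (size 8, align 4) → ends 172
total 172 bytes, alignment 4
data bytes 167, size 172 → padding 5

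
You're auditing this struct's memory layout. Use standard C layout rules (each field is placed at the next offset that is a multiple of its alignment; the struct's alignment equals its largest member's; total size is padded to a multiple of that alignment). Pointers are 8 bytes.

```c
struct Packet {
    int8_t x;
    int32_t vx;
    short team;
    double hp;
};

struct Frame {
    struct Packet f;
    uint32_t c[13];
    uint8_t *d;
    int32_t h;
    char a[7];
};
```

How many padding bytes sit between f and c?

0

Packet: @0: x [1B, align 1] → 1; +3 pad (align 4); @4: vx [4B, align 4] → 8; @8: team [2B, align 2] → 10; +6 pad (align 8); @16: hp [8B, align 8] → 24; size 24, align 8
@0: f [24B, align 8] → 24
@24: c [52B, align 4] → 76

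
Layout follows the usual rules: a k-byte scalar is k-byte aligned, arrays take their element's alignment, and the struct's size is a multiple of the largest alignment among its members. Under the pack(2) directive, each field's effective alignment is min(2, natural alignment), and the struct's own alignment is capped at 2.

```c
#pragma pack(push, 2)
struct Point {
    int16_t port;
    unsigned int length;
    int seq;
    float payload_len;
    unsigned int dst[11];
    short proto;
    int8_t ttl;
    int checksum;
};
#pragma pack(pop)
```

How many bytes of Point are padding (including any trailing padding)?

1

port at 0 (size 2, align 2) → ends 2
length at 2 (size 4, align 2) → ends 6
seq at 6 (size 4, align 2) → ends 10
payload_len at 10 (size 4, align 2) → ends 14
dst at 14 (size 44, align 2) → ends 58
proto at 58 (size 2, align 2) → ends 60
ttl at 60 (size 1, align 1) → ends 61
pad 1 to align 2 for checksum
checksum at 62 (size 4, align 2) → ends 66
total 66 bytes, alignment 2
data bytes 65, size 66 → padding 1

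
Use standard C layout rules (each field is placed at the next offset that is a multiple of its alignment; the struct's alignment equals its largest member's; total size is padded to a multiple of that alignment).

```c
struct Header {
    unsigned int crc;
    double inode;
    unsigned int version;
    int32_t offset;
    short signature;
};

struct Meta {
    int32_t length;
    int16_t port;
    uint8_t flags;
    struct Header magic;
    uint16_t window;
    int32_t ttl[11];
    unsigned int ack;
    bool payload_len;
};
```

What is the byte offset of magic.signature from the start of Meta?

Header: crc at 0 (size 4, align 4) → ends 4; pad 4 to align 8 for inode; inode at 8 (size 8, align 8) → ends 16; version at 16 (size 4, align 4) → ends 20; offset at 20 (size 4, align 4) → ends 24; signature at 24 (size 2, align 2) → ends 26; tail pad 6 to reach multiple of 8; total 32 bytes, alignment 8
length at 0 (size 4, align 4) → ends 4
port at 4 (size 2, align 2) → ends 6
flags at 6 (size 1, align 1) → ends 7
pad 1 to align 8 for magic
magic at 8 (size 32, align 8) → ends 40
within Header: signature at 24
8 + 24 = 32

32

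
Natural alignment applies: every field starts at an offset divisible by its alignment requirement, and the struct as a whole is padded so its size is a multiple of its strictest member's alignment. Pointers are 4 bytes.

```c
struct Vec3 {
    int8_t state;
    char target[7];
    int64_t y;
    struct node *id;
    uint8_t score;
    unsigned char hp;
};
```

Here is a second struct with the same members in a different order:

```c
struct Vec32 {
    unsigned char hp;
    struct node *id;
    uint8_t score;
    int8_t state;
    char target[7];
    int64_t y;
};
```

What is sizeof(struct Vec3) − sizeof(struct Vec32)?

@0: state [1B, align 1] → 1
@1: target [7B, align 1] → 8
@8: y [8B, align 8] → 16
@16: id [4B, align 4] → 20
@20: score [1B, align 1] → 21
@21: hp [1B, align 1] → 22
+2 tail pad (align 8)
size 24, align 8
— Vec32 —
@0: hp [1B, align 1] → 1
+3 pad (align 4)
@4: id [4B, align 4] → 8
@8: score [1B, align 1] → 9
@9: state [1B, align 1] → 10
@10: target [7B, align 1] → 17
+7 pad (align 8)
@24: y [8B, align 8] → 32
size 32, align 8
24 − 32 = -8

-8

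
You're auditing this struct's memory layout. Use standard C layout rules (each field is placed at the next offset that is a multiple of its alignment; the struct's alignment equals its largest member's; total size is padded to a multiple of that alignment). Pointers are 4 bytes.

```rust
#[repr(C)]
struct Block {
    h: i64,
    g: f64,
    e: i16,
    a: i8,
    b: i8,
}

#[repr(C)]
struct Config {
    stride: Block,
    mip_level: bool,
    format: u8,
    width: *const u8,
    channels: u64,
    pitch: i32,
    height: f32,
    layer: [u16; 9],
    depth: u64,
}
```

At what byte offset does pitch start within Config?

40

Block: @0: h [8B, align 8] → 8; @8: g [8B, align 8] → 16; @16: e [2B, align 2] → 18; @18: a [1B, align 1] → 19; @19: b [1B, align 1] → 20; +4 tail pad (align 8); size 24, align 8
@0: stride [24B, align 8] → 24
@24: mip_level [1B, align 1] → 25
@25: format [1B, align 1] → 26
+2 pad (align 4)
@28: width [4B, align 4] → 32
@32: channels [8B, align 8] → 40
@40: pitch [4B, align 4] → 44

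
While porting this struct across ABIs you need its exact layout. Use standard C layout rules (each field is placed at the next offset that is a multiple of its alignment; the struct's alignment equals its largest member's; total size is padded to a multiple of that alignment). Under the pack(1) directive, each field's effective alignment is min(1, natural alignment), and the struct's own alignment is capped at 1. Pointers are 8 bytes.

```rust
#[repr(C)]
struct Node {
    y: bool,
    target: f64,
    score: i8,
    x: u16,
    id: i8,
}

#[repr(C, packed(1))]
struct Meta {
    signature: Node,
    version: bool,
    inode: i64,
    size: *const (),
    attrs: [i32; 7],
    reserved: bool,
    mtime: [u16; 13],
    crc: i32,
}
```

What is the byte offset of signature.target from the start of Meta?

8

Node: @0: y [1B, align 1] → 1; +7 pad (align 8); @8: target [8B, align 8] → 16; @16: score [1B, align 1] → 17; +1 pad (align 2); @18: x [2B, align 2] → 20; @20: id [1B, align 1] → 21; +3 tail pad (align 8); size 24, align 8
@0: signature [24B, align 1] → 24
within Node: target at 8
0 + 8 = 8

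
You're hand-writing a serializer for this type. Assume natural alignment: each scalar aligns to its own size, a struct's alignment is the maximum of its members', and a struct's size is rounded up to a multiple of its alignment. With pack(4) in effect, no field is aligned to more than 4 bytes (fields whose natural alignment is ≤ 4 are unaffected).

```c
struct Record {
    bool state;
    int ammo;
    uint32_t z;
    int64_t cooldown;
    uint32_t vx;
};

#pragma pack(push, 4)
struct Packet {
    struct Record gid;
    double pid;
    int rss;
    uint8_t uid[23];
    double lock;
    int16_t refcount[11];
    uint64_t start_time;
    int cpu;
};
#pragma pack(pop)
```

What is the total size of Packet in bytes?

112 bytes

Record: @0: state [1B, align 1] → 1; +3 pad (align 4); @4: ammo [4B, align 4] → 8; @8: z [4B, align 4] → 12; +4 pad (align 8); @16: cooldown [8B, align 8] → 24; @24: vx [4B, align 4] → 28; +4 tail pad (align 8); size 32, align 8
@0: gid [32B, align 4] → 32
@32: pid [8B, align 4] → 40
@40: rss [4B, align 4] → 44
@44: uid [23B, align 1] → 67
+1 pad (align 4)
@68: lock [8B, align 4] → 76
@76: refcount [22B, align 2] → 98
+2 pad (align 4)
@100: start_time [8B, align 4] → 108
@108: cpu [4B, align 4] → 112
size 112, align 4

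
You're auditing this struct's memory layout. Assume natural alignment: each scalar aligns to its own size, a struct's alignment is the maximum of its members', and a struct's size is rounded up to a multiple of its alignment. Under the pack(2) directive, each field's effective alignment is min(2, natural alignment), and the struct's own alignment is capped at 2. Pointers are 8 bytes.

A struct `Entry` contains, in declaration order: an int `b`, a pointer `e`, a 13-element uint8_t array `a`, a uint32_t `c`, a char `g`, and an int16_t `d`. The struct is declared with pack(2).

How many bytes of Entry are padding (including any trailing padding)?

0..4  b  (4B, 2-aligned)
4..12  e  (8B, 2-aligned)
12..25  a  (13B, 1-aligned)
25..26  -- padding (1B)
26..30  c  (4B, 2-aligned)
30..31  g  (1B, 1-aligned)
31..32  -- padding (1B)
32..34  d  (2B, 2-aligned)
sizeof = 34, alignof = 2
data bytes 32, size 34 → padding 2

2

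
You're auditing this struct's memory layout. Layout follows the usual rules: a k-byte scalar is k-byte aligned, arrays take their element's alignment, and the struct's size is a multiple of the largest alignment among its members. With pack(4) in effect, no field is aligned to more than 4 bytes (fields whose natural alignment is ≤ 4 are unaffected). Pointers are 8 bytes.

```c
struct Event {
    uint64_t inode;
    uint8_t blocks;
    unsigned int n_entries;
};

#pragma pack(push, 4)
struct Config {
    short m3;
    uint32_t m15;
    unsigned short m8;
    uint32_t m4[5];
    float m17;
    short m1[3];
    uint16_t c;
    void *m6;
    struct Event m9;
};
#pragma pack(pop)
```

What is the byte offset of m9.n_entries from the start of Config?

64

Event: 0..8  inode  (8B, 8-aligned); 8..9  blocks  (1B, 1-aligned); 9..12  -- padding (3B); 12..16  n_entries  (4B, 4-aligned); sizeof = 16, alignof = 8
0..2  m3  (2B, 2-aligned)
2..4  -- padding (2B)
4..8  m15  (4B, 4-aligned)
8..10  m8  (2B, 2-aligned)
10..12  -- padding (2B)
12..32  m4  (20B, 4-aligned)
32..36  m17  (4B, 4-aligned)
36..42  m1  (6B, 2-aligned)
42..44  c  (2B, 2-aligned)
44..52  m6  (8B, 4-aligned)
52..68  m9  (16B, 4-aligned)
within Event: n_entries at 12
52 + 12 = 64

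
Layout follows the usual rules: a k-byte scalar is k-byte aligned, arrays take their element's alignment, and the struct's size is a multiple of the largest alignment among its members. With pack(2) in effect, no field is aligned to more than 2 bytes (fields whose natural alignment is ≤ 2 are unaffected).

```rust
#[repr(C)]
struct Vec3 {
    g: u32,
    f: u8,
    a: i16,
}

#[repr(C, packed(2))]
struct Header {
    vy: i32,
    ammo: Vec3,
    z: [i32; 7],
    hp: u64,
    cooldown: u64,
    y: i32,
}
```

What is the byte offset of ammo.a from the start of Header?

10

Vec3: 0..4  g  (4B, 4-aligned); 4..5  f  (1B, 1-aligned); 5..6  -- padding (1B); 6..8  a  (2B, 2-aligned); sizeof = 8, alignof = 4
0..4  vy  (4B, 2-aligned)
4..12  ammo  (8B, 2-aligned)
within Vec3: a at 6
4 + 6 = 10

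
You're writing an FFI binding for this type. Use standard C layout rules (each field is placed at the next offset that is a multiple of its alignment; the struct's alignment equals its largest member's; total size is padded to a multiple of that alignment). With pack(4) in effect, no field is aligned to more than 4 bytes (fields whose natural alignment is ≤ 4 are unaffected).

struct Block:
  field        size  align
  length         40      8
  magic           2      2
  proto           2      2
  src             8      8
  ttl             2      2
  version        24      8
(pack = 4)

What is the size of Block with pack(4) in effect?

length at 0 (size 40, align 4) → ends 40
magic at 40 (size 2, align 2) → ends 42
proto at 42 (size 2, align 2) → ends 44
src at 44 (size 8, align 4) → ends 52
ttl at 52 (size 2, align 2) → ends 54
pad 2 to align 4 for version
version at 56 (size 24, align 4) → ends 80
total 80 bytes, alignment 4

80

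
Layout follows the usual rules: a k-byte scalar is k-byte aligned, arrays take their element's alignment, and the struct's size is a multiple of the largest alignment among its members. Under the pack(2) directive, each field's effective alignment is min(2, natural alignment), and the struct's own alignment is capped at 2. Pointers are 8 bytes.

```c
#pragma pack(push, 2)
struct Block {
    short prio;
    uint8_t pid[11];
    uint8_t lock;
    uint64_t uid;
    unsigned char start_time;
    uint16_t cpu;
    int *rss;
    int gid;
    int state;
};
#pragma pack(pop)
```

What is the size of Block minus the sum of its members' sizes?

@0: prio [2B, align 2] → 2
@2: pid [11B, align 1] → 13
@13: lock [1B, align 1] → 14
@14: uid [8B, align 2] → 22
@22: start_time [1B, align 1] → 23
+1 pad (align 2)
@24: cpu [2B, align 2] → 26
@26: rss [8B, align 2] → 34
@34: gid [4B, align 2] → 38
@38: state [4B, align 2] → 42
size 42, align 2
data bytes 41, size 42 → padding 1

1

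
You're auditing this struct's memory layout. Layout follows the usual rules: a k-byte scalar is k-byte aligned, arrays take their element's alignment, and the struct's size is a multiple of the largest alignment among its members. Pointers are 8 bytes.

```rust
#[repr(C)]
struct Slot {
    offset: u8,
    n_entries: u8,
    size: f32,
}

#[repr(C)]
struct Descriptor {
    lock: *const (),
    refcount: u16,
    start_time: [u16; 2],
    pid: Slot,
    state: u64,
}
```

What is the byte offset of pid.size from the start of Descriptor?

20

Slot: offset at 0 (size 1, align 1) → ends 1; n_entries at 1 (size 1, align 1) → ends 2; pad 2 to align 4 for size; size at 4 (size 4, align 4) → ends 8; total 8 bytes, alignment 4
lock at 0 (size 8, align 8) → ends 8
refcount at 8 (size 2, align 2) → ends 10
start_time at 10 (size 4, align 2) → ends 14
pad 2 to align 4 for pid
pid at 16 (size 8, align 4) → ends 24
within Slot: size at 4
16 + 4 = 20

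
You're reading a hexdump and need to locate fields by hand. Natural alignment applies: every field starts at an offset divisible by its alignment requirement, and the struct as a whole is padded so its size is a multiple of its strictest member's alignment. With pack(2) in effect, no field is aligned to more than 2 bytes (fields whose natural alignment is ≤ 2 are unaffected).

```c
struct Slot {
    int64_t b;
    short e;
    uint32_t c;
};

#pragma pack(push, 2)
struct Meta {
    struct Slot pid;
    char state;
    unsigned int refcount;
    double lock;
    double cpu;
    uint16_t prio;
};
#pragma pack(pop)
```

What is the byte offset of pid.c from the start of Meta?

Slot: @0: b [8B, align 8] → 8; @8: e [2B, align 2] → 10; +2 pad (align 4); @12: c [4B, align 4] → 16; size 16, align 8
@0: pid [16B, align 2] → 16
within Slot: c at 12
0 + 12 = 12

12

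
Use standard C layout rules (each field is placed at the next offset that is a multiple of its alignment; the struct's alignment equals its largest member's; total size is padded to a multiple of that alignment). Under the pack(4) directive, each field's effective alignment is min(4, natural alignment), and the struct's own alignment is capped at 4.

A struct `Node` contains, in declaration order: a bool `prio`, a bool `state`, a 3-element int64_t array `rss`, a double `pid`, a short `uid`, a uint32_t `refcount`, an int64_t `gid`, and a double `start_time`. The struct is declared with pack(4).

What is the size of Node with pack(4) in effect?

60

0..1  prio  (1B, 1-aligned)
1..2  state  (1B, 1-aligned)
2..4  -- padding (2B)
4..28  rss  (24B, 4-aligned)
28..36  pid  (8B, 4-aligned)
36..38  uid  (2B, 2-aligned)
38..40  -- padding (2B)
40..44  refcount  (4B, 4-aligned)
44..52  gid  (8B, 4-aligned)
52..60  start_time  (8B, 4-aligned)
sizeof = 60, alignof = 4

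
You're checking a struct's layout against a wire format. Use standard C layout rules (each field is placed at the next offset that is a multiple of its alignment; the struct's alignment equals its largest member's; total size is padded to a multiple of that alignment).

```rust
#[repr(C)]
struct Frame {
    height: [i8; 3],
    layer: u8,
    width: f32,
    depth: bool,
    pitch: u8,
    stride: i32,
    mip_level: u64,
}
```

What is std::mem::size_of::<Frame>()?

@0: height [3B, align 1] → 3
@3: layer [1B, align 1] → 4
@4: width [4B, align 4] → 8
@8: depth [1B, align 1] → 9
@9: pitch [1B, align 1] → 10
+2 pad (align 4)
@12: stride [4B, align 4] → 16
@16: mip_level [8B, align 8] → 24
size 24, align 8

24 bytes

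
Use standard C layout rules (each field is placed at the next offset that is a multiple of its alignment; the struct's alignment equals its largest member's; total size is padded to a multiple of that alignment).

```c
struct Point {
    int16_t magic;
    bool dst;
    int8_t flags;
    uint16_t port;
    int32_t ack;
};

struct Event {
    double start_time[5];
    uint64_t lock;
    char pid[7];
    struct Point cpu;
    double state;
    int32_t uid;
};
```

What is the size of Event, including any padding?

Point: @0: magic [2B, align 2] → 2; @2: dst [1B, align 1] → 3; @3: flags [1B, align 1] → 4; @4: port [2B, align 2] → 6; +2 pad (align 4); @8: ack [4B, align 4] → 12; size 12, align 4
@0: start_time [40B, align 8] → 40
@40: lock [8B, align 8] → 48
@48: pid [7B, align 1] → 55
+1 pad (align 4)
@56: cpu [12B, align 4] → 68
+4 pad (align 8)
@72: state [8B, align 8] → 80
@80: uid [4B, align 4] → 84
+4 tail pad (align 8)
size 88, align 8

88 bytes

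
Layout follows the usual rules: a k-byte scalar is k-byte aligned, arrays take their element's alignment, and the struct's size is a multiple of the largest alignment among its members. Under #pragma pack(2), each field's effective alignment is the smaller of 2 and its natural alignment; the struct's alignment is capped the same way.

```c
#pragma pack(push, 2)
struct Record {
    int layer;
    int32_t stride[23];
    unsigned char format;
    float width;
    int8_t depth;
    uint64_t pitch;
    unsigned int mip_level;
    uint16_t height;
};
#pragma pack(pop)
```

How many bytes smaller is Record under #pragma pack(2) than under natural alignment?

natural layout:
  layer at 0 (size 4, align 4) → ends 4
  stride at 4 (size 92, align 4) → ends 96
  format at 96 (size 1, align 1) → ends 97
  pad 3 to align 4 for width
  width at 100 (size 4, align 4) → ends 104
  depth at 104 (size 1, align 1) → ends 105
  pad 7 to align 8 for pitch
  pitch at 112 (size 8, align 8) → ends 120
  mip_level at 120 (size 4, align 4) → ends 124
  height at 124 (size 2, align 2) → ends 126
  tail pad 2 to reach multiple of 8
  total 128 bytes, alignment 8
packed(2) layout:
  layer at 0 (size 4, align 2) → ends 4
  stride at 4 (size 92, align 2) → ends 96
  format at 96 (size 1, align 1) → ends 97
  pad 1 to align 2 for width
  width at 98 (size 4, align 2) → ends 102
  depth at 102 (size 1, align 1) → ends 103
  pad 1 to align 2 for pitch
  pitch at 104 (size 8, align 2) → ends 112
  mip_level at 112 (size 4, align 2) → ends 116
  height at 116 (size 2, align 2) → ends 118
  total 118 bytes, alignment 2
128 − 118 = 10

10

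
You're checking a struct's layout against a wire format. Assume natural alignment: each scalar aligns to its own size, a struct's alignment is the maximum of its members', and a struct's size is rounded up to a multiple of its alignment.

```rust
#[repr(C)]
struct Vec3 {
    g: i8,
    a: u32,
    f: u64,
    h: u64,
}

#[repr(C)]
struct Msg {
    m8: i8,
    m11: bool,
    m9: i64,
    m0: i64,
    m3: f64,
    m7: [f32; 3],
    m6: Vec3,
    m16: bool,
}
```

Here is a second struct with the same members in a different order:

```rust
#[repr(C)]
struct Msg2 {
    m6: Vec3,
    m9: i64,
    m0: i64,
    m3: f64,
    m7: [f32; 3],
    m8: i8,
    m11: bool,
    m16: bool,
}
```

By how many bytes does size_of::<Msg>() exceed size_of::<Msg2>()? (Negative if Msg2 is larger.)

Vec3: 0..1  g  (1B, 1-aligned); 1..4  -- padding (3B); 4..8  a  (4B, 4-aligned); 8..16  f  (8B, 8-aligned); 16..24  h  (8B, 8-aligned); sizeof = 24, alignof = 8
0..1  m8  (1B, 1-aligned)
1..2  m11  (1B, 1-aligned)
2..8  -- padding (6B)
8..16  m9  (8B, 8-aligned)
16..24  m0  (8B, 8-aligned)
24..32  m3  (8B, 8-aligned)
32..44  m7  (12B, 4-aligned)
44..48  -- padding (4B)
48..72  m6  (24B, 8-aligned)
72..73  m16  (1B, 1-aligned)
73..80  -- tail padding (7B)
sizeof = 80, alignof = 8
— Msg2 —
0..24  m6  (24B, 8-aligned)
24..32  m9  (8B, 8-aligned)
32..40  m0  (8B, 8-aligned)
40..48  m3  (8B, 8-aligned)
48..60  m7  (12B, 4-aligned)
60..61  m8  (1B, 1-aligned)
61..62  m11  (1B, 1-aligned)
62..63  m16  (1B, 1-aligned)
63..64  -- tail padding (1B)
sizeof = 64, alignof = 8
80 − 64 = 16

16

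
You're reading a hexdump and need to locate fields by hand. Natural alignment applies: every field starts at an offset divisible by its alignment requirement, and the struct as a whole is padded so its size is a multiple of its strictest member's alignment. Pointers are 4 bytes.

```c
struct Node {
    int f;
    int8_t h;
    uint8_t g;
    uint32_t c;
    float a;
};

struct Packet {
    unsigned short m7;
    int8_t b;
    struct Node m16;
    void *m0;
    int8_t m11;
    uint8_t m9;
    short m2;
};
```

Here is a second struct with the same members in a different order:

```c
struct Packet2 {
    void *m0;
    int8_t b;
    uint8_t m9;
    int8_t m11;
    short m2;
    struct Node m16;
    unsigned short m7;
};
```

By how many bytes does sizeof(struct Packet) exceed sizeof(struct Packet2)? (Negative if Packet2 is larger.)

Node: @0: f [4B, align 4] → 4; @4: h [1B, align 1] → 5; @5: g [1B, align 1] → 6; +2 pad (align 4); @8: c [4B, align 4] → 12; @12: a [4B, align 4] → 16; size 16, align 4
@0: m7 [2B, align 2] → 2
@2: b [1B, align 1] → 3
+1 pad (align 4)
@4: m16 [16B, align 4] → 20
@20: m0 [4B, align 4] → 24
@24: m11 [1B, align 1] → 25
@25: m9 [1B, align 1] → 26
@26: m2 [2B, align 2] → 28
size 28, align 4
— Packet2 —
@0: m0 [4B, align 4] → 4
@4: b [1B, align 1] → 5
@5: m9 [1B, align 1] → 6
@6: m11 [1B, align 1] → 7
+1 pad (align 2)
@8: m2 [2B, align 2] → 10
+2 pad (align 4)
@12: m16 [16B, align 4] → 28
@28: m7 [2B, align 2] → 30
+2 tail pad (align 4)
size 32, align 4
28 − 32 = -4

-4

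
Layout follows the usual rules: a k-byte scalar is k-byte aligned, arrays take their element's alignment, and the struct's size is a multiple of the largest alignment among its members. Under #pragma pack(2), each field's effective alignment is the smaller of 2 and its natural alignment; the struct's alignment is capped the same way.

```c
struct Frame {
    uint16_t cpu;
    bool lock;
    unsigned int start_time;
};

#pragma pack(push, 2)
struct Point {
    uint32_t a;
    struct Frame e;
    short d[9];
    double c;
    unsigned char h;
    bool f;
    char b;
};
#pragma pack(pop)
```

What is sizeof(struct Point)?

Frame: 0..2  cpu  (2B, 2-aligned); 2..3  lock  (1B, 1-aligned); 3..4  -- padding (1B); 4..8  start_time  (4B, 4-aligned); sizeof = 8, alignof = 4
0..4  a  (4B, 2-aligned)
4..12  e  (8B, 2-aligned)
12..30  d  (18B, 2-aligned)
30..38  c  (8B, 2-aligned)
38..39  h  (1B, 1-aligned)
39..40  f  (1B, 1-aligned)
40..41  b  (1B, 1-aligned)
41..42  -- tail padding (1B)
sizeof = 42, alignof = 2

42 bytes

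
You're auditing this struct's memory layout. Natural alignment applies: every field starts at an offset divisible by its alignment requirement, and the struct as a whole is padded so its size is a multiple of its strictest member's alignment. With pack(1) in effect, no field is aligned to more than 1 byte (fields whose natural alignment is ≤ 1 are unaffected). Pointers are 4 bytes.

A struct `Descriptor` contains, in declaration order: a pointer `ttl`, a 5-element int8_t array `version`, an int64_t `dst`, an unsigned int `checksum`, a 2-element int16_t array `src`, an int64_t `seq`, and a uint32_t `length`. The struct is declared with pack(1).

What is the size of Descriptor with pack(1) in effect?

ttl at 0 (size 4, align 1) → ends 4
version at 4 (size 5, align 1) → ends 9
dst at 9 (size 8, align 1) → ends 17
checksum at 17 (size 4, align 1) → ends 21
src at 21 (size 4, align 1) → ends 25
seq at 25 (size 8, align 1) → ends 33
length at 33 (size 4, align 1) → ends 37
total 37 bytes, alignment 1

37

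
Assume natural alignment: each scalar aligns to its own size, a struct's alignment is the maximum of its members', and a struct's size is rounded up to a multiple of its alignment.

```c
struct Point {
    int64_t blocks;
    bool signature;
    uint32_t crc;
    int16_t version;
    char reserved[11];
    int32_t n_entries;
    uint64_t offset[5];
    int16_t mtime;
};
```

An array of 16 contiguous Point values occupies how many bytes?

blocks at 0 (size 8, align 8) → ends 8
signature at 8 (size 1, align 1) → ends 9
pad 3 to align 4 for crc
crc at 12 (size 4, align 4) → ends 16
version at 16 (size 2, align 2) → ends 18
reserved at 18 (size 11, align 1) → ends 29
pad 3 to align 4 for n_entries
n_entries at 32 (size 4, align 4) → ends 36
pad 4 to align 8 for offset
offset at 40 (size 40, align 8) → ends 80
mtime at 80 (size 2, align 2) → ends 82
tail pad 6 to reach multiple of 8
total 88 bytes, alignment 8
array of 16: 16 × 88 = 1408

1408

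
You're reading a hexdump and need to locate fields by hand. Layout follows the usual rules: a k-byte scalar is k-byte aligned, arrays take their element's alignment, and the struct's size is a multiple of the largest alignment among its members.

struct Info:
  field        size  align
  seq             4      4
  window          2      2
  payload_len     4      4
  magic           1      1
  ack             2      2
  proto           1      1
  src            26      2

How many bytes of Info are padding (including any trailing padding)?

4

seq at 0 (size 4, align 4) → ends 4
window at 4 (size 2, align 2) → ends 6
pad 2 to align 4 for payload_len
payload_len at 8 (size 4, align 4) → ends 12
magic at 12 (size 1, align 1) → ends 13
pad 1 to align 2 for ack
ack at 14 (size 2, align 2) → ends 16
proto at 16 (size 1, align 1) → ends 17
pad 1 to align 2 for src
src at 18 (size 26, align 2) → ends 44
total 44 bytes, alignment 4
data bytes 40, size 44 → padding 4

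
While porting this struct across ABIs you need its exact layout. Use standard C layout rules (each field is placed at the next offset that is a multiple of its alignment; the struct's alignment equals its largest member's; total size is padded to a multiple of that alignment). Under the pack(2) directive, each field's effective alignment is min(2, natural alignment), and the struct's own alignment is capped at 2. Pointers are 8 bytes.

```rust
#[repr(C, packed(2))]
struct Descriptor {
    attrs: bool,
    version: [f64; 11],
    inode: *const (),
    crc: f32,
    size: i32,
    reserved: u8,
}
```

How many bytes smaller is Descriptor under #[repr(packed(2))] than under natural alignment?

natural layout:
  0..1  attrs  (1B, 1-aligned)
  1..8  -- padding (7B)
  8..96  version  (88B, 8-aligned)
  96..104  inode  (8B, 8-aligned)
  104..108  crc  (4B, 4-aligned)
  108..112  size  (4B, 4-aligned)
  112..113  reserved  (1B, 1-aligned)
  113..120  -- tail padding (7B)
  sizeof = 120, alignof = 8
packed(2) layout:
  0..1  attrs  (1B, 1-aligned)
  1..2  -- padding (1B)
  2..90  version  (88B, 2-aligned)
  90..98  inode  (8B, 2-aligned)
  98..102  crc  (4B, 2-aligned)
  102..106  size  (4B, 2-aligned)
  106..107  reserved  (1B, 1-aligned)
  107..108  -- tail padding (1B)
  sizeof = 108, alignof = 2
120 − 108 = 12

12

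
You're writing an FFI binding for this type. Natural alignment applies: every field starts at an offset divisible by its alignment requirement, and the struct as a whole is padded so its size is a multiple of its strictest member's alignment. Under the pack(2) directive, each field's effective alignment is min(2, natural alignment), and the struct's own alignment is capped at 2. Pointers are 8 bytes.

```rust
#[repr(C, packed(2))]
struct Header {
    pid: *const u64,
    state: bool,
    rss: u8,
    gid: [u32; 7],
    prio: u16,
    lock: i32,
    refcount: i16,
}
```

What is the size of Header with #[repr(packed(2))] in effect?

46

@0: pid [8B, align 2] → 8
@8: state [1B, align 1] → 9
@9: rss [1B, align 1] → 10
@10: gid [28B, align 2] → 38
@38: prio [2B, align 2] → 40
@40: lock [4B, align 2] → 44
@44: refcount [2B, align 2] → 46
size 46, align 2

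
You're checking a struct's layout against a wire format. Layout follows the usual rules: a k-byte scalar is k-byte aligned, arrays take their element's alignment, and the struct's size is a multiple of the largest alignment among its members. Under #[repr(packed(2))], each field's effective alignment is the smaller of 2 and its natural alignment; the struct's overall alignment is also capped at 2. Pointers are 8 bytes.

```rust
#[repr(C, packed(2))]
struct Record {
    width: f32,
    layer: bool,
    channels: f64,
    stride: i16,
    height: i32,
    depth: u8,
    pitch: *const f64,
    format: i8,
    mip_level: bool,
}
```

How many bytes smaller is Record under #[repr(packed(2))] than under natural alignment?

natural layout:
  0..4  width  (4B, 4-aligned)
  4..5  layer  (1B, 1-aligned)
  5..8  -- padding (3B)
  8..16  channels  (8B, 8-aligned)
  16..18  stride  (2B, 2-aligned)
  18..20  -- padding (2B)
  20..24  height  (4B, 4-aligned)
  24..25  depth  (1B, 1-aligned)
  25..32  -- padding (7B)
  32..40  pitch  (8B, 8-aligned)
  40..41  format  (1B, 1-aligned)
  41..42  mip_level  (1B, 1-aligned)
  42..48  -- tail padding (6B)
  sizeof = 48, alignof = 8
packed(2) layout:
  0..4  width  (4B, 2-aligned)
  4..5  layer  (1B, 1-aligned)
  5..6  -- padding (1B)
  6..14  channels  (8B, 2-aligned)
  14..16  stride  (2B, 2-aligned)
  16..20  height  (4B, 2-aligned)
  20..21  depth  (1B, 1-aligned)
  21..22  -- padding (1B)
  22..30  pitch  (8B, 2-aligned)
  30..31  format  (1B, 1-aligned)
  31..32  mip_level  (1B, 1-aligned)
  sizeof = 32, alignof = 2
48 − 32 = 16

16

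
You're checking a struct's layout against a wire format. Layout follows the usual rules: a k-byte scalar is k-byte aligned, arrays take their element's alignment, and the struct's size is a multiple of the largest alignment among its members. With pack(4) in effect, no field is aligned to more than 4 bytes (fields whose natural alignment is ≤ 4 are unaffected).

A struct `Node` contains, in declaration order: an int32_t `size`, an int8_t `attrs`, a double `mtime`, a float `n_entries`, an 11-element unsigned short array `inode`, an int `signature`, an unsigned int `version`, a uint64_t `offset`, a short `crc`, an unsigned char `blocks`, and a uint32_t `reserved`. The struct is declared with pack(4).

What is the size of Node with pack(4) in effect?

size at 0 (size 4, align 4) → ends 4
attrs at 4 (size 1, align 1) → ends 5
pad 3 to align 4 for mtime
mtime at 8 (size 8, align 4) → ends 16
n_entries at 16 (size 4, align 4) → ends 20
inode at 20 (size 22, align 2) → ends 42
pad 2 to align 4 for signature
signature at 44 (size 4, align 4) → ends 48
version at 48 (size 4, align 4) → ends 52
offset at 52 (size 8, align 4) → ends 60
crc at 60 (size 2, align 2) → ends 62
blocks at 62 (size 1, align 1) → ends 63
pad 1 to align 4 for reserved
reserved at 64 (size 4, align 4) → ends 68
total 68 bytes, alignment 4

68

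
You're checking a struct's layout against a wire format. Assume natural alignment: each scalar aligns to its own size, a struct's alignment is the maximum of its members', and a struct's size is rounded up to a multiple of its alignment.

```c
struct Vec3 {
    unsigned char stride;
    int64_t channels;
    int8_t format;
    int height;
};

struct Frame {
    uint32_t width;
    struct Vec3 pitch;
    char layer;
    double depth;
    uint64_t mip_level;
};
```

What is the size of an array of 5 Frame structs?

280

Vec3: 0..1  stride  (1B, 1-aligned); 1..8  -- padding (7B); 8..16  channels  (8B, 8-aligned); 16..17  format  (1B, 1-aligned); 17..20  -- padding (3B); 20..24  height  (4B, 4-aligned); sizeof = 24, alignof = 8
0..4  width  (4B, 4-aligned)
4..8  -- padding (4B)
8..32  pitch  (24B, 8-aligned)
32..33  layer  (1B, 1-aligned)
33..40  -- padding (7B)
40..48  depth  (8B, 8-aligned)
48..56  mip_level  (8B, 8-aligned)
sizeof = 56, alignof = 8
array of 5: 5 × 56 = 280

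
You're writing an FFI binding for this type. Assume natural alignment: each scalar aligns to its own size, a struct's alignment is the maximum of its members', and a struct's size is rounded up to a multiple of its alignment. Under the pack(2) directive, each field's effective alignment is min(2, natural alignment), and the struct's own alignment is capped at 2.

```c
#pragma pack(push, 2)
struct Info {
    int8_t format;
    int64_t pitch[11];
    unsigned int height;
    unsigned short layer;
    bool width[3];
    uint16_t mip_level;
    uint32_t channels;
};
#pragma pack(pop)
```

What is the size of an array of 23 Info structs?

2438

format at 0 (size 1, align 1) → ends 1
pad 1 to align 2 for pitch
pitch at 2 (size 88, align 2) → ends 90
height at 90 (size 4, align 2) → ends 94
layer at 94 (size 2, align 2) → ends 96
width at 96 (size 3, align 1) → ends 99
pad 1 to align 2 for mip_level
mip_level at 100 (size 2, align 2) → ends 102
channels at 102 (size 4, align 2) → ends 106
total 106 bytes, alignment 2
array of 23: 23 × 106 = 2438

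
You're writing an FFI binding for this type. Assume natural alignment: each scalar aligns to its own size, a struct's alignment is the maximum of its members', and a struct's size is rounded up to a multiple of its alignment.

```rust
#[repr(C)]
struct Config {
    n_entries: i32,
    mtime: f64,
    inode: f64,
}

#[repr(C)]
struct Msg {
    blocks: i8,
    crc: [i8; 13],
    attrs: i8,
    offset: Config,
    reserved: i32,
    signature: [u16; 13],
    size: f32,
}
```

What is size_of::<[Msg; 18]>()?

Config: 0..4  n_entries  (4B, 4-aligned); 4..8  -- padding (4B); 8..16  mtime  (8B, 8-aligned); 16..24  inode  (8B, 8-aligned); sizeof = 24, alignof = 8
0..1  blocks  (1B, 1-aligned)
1..14  crc  (13B, 1-aligned)
14..15  attrs  (1B, 1-aligned)
15..16  -- padding (1B)
16..40  offset  (24B, 8-aligned)
40..44  reserved  (4B, 4-aligned)
44..70  signature  (26B, 2-aligned)
70..72  -- padding (2B)
72..76  size  (4B, 4-aligned)
76..80  -- tail padding (4B)
sizeof = 80, alignof = 8
array of 18: 18 × 80 = 1440

1440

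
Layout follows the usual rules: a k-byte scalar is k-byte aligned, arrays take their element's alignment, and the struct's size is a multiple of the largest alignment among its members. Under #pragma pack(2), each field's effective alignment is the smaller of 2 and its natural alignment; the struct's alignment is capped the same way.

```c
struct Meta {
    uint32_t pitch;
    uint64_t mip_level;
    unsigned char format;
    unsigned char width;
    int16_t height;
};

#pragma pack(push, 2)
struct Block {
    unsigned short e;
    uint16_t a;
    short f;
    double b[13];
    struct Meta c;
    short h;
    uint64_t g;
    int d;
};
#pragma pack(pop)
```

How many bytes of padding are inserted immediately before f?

Meta: 0..4  pitch  (4B, 4-aligned); 4..8  -- padding (4B); 8..16  mip_level  (8B, 8-aligned); 16..17  format  (1B, 1-aligned); 17..18  width  (1B, 1-aligned); 18..20  height  (2B, 2-aligned); 20..24  -- tail padding (4B); sizeof = 24, alignof = 8
0..2  e  (2B, 2-aligned)
2..4  a  (2B, 2-aligned)
4..6  f  (2B, 2-aligned)

0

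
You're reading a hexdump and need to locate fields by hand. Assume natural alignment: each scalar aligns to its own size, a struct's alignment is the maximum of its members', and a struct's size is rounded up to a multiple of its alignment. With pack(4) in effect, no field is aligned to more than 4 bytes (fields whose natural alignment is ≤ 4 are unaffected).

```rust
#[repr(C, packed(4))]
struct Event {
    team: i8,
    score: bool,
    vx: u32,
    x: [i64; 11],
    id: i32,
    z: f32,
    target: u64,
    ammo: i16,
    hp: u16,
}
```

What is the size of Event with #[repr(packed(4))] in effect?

0..1  team  (1B, 1-aligned)
1..2  score  (1B, 1-aligned)
2..4  -- padding (2B)
4..8  vx  (4B, 4-aligned)
8..96  x  (88B, 4-aligned)
96..100  id  (4B, 4-aligned)
100..104  z  (4B, 4-aligned)
104..112  target  (8B, 4-aligned)
112..114  ammo  (2B, 2-aligned)
114..116  hp  (2B, 2-aligned)
sizeof = 116, alignof = 4

116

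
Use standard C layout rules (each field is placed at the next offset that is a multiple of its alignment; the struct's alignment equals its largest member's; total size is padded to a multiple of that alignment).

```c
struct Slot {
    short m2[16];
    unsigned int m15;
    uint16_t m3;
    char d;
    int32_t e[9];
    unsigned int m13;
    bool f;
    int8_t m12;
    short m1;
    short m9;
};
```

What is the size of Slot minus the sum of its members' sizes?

3

@0: m2 [32B, align 2] → 32
@32: m15 [4B, align 4] → 36
@36: m3 [2B, align 2] → 38
@38: d [1B, align 1] → 39
+1 pad (align 4)
@40: e [36B, align 4] → 76
@76: m13 [4B, align 4] → 80
@80: f [1B, align 1] → 81
@81: m12 [1B, align 1] → 82
@82: m1 [2B, align 2] → 84
@84: m9 [2B, align 2] → 86
+2 tail pad (align 4)
size 88, align 4
data bytes 85, size 88 → padding 3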